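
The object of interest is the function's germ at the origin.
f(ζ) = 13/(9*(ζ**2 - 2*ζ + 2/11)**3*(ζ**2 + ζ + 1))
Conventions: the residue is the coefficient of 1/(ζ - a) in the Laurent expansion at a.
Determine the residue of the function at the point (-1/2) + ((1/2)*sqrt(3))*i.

The factor ζ**2 + ζ + 1 splits as (ζ - a)(ζ - a') with a = (-1/2) + ((1/2)*sqrt(3))*i, a' = (-1/2) - ((1/2)*sqrt(3))*i. At the order-1 pole a set g(ζ) = (ζ - a)*f(ζ) = [13/(9*(ζ**2 - 2*ζ + 2/11)**3)] / (ζ - a').
Simple pole: residue = g(a) at a = (-1/2) + ((1/2)*sqrt(3))*i, which is (-761332/24642171) + ((11506495/665338617)*sqrt(3))*i.

The residue is (-761332/24642171) + ((11506495/665338617)*sqrt(3))*i.


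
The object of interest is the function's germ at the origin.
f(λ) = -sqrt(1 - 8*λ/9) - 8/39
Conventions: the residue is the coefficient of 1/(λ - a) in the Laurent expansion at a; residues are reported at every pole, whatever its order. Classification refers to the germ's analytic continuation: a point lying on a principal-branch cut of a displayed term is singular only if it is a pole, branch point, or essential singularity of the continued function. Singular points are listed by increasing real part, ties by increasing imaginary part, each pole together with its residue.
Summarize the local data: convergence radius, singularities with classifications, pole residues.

Radius of convergence at 0: 9/8.
At 9/8: an algebraic (square-root) branch point.

Branch term (-1)*sqrt(1 - λ/(9/8)): its argument vanishes at λ = 9/8, a square-root branch point, modulus 9/8.
The radius of convergence is the smallest modulus among the singular points: 9/8.


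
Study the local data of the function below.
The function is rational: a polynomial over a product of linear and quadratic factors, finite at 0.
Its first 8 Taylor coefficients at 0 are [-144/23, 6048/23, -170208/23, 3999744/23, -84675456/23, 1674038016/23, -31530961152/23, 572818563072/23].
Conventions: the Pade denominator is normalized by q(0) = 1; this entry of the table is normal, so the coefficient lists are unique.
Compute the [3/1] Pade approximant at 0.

The Pade approximant has numerator coefficients [-144/23, 650889/4991, -1307286/713, 86019534/4991]; denominator coefficients [1, 73503/3472].

Taylor coefficients needed (read off): a_0 = -144/23, a_1 = 6048/23, a_2 = -170208/23, a_3 = 3999744/23, a_4 = -84675456/23.
Write the denominator as Q(j) = 1 + q1*j. Requiring Q*f - P = O(j^5) with deg P <= 3 kills the coefficients of j^4..j^4 in Q*f:
  j^4: a_4 + q1*a_3 = 0, i.e. -84675456/23 + (3999744/23)*q1 = 0.
Solving this linear system: q1 = 73503/3472.
The numerator is Q*f truncated at degree 3: P0 = a_0 = -144/23; P1 = a_1 + q1*a_0 = 650889/4991; P2 = a_2 + q1*a_1 = -1307286/713; P3 = a_3 + q1*a_2 = 86019534/4991.


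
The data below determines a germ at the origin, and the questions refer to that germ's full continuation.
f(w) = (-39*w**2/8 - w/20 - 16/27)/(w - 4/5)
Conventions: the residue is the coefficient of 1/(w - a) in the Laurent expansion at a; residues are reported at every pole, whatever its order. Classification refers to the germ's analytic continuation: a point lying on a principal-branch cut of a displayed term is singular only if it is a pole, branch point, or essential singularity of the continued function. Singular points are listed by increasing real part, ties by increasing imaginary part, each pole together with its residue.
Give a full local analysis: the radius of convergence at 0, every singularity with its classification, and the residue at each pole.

Denominator factor (w - 4/5): pole of order 1 at 4/5, modulus 4/5.
The radius of convergence is the smallest modulus among the singular points: 4/5.
At the order-1 pole 4/5 set g(w) = (w - (4/5))*f(w) = -39*w**2/8 - w/20 - 16/27.
Simple pole: residue = g(a) at a = 4/5, which is -2533/675.

Radius of convergence at 0: 4/5.
At 4/5: a pole of order 1; residue -2533/675.


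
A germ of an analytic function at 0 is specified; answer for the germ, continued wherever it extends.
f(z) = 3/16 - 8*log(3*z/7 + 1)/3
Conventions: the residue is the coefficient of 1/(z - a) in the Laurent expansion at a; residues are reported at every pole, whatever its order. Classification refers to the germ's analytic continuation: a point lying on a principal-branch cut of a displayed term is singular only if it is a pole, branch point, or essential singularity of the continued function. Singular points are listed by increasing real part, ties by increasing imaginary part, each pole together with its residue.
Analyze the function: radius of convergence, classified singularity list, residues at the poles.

Radius of convergence at 0: 7/3.
At -7/3: a logarithmic branch point.

Branch term (-8/3)*log(1 - z/(-7/3)): its argument vanishes at z = -7/3, a logarithmic branch point, modulus 7/3.
The radius of convergence is the smallest modulus among the singular points: 7/3.


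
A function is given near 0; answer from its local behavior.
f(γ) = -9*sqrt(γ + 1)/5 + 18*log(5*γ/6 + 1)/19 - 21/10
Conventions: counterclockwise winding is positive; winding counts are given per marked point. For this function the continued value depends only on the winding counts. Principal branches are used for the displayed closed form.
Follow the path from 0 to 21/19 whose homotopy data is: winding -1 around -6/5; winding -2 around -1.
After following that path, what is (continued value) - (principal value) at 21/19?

Continued minus principal equals -(36/19)*pi*i.

The rational part is single-valued and drops out of the difference; each branch term changes only by its own monodromy.
(18/19)*log(1 - γ/(-6/5)): each positive loop around -6/5 adds 2*pi*i to the log, so winding -1 contributes (18/19)*(-1)*2*pi*i = -(36/19)*pi*i.
(-9/5)*sqrt(1 - γ/(-1)): winding -2 is even, the square root returns to the same sheet, contribution 0.
Summing the contributions at γ = 21/19 gives -(36/19)*pi*i.


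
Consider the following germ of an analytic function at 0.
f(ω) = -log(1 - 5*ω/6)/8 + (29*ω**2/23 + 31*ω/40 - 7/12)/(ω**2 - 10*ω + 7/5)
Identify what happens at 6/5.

The term (-1/8)*log(1 - ω/(6/5)) has argument 1 - 6/5/(6/5) = 0 at 6/5: a logarithmic (infinitely-sheeted) branch point; the remaining terms are analytic or single-valued there.

The point is a logarithmic branch point.


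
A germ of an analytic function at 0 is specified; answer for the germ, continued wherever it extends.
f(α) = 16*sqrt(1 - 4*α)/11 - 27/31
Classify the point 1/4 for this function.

The term (16/11)*sqrt(1 - α/(1/4)) has argument 1 - 1/4/(1/4) = 0 at 1/4: a square-root (algebraic, two-sheeted) branch point; the remaining terms are analytic or single-valued there.

The point is an algebraic (square-root) branch point.


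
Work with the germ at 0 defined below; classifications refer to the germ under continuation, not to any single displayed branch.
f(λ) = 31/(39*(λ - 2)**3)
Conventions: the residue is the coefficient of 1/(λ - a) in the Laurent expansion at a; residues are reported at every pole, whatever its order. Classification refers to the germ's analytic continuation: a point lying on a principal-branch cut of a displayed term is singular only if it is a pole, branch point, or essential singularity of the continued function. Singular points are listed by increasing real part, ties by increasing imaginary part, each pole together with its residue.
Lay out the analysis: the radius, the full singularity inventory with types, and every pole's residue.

Denominator factor (λ - 2)^3: pole of order 3 at 2, modulus 2.
The radius of convergence is the smallest modulus among the singular points: 2.
At the order-3 pole 2 set g(λ) = (λ - (2))^3*f(λ) = 31/39.
Order-3 pole: residue = g''(a)/2; g''(2) = 0, so the residue is 0.

Radius of convergence at 0: 2.
At 2: a pole of order 3; residue 0.


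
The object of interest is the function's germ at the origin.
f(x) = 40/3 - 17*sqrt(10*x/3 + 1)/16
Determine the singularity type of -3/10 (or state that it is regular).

The point is an algebraic (square-root) branch point.

The term (-17/16)*sqrt(1 - x/(-3/10)) has argument 1 - -3/10/(-3/10) = 0 at -3/10: a square-root (algebraic, two-sheeted) branch point; the remaining terms are analytic or single-valued there.


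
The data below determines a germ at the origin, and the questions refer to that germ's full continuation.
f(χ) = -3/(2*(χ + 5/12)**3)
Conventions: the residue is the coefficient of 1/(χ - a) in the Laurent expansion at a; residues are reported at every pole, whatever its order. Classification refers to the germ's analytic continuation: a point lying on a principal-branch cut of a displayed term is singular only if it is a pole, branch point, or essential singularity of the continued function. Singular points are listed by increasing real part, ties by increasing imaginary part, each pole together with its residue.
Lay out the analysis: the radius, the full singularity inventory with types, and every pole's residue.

Denominator factor (χ + 5/12)^3: pole of order 3 at -5/12, modulus 5/12.
The radius of convergence is the smallest modulus among the singular points: 5/12.
At the order-3 pole -5/12 set g(χ) = (χ - (-5/12))^3*f(χ) = -3/2.
Order-3 pole: residue = g''(a)/2; g''(-5/12) = 0, so the residue is 0.

Radius of convergence at 0: 5/12.
At -5/12: a pole of order 3; residue 0.


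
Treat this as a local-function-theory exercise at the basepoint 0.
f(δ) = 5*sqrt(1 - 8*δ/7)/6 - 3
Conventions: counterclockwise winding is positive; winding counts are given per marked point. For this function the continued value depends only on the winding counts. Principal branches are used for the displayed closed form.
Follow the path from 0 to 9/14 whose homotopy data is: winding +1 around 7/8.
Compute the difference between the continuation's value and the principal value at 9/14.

The rational part is single-valued and drops out of the difference; each branch term changes only by its own monodromy.
(5/6)*sqrt(1 - δ/(7/8)): winding +1 is odd, the square root flips sign, contributing -2*(5/6)*sqrt(1 - (9/14)/(7/8)) = -2*(5/6)*sqrt(13/49) = -(5/21)*sqrt(13).
Summing the contributions at δ = 9/14 gives -(5/21)*sqrt(13).

Continued minus principal equals -(5/21)*sqrt(13).


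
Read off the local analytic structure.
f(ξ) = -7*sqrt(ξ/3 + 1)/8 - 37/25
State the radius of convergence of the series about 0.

Branch term (-7/8)*sqrt(1 - ξ/(-3)): its argument vanishes at ξ = -3, a square-root branch point, modulus 3.
The radius of convergence is the smallest modulus among the singular points: 3.

The radius of convergence is 3.


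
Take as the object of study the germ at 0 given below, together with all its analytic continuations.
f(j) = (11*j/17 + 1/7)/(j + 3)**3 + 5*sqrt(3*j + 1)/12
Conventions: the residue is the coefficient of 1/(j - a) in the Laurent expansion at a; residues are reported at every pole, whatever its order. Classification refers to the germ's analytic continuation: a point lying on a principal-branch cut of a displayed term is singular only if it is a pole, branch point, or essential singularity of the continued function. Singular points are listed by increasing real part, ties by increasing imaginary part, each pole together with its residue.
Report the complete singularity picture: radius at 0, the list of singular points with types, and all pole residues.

Denominator factor (j + 3)^3: pole of order 3 at -3, modulus 3.
Branch term (5/12)*sqrt(1 - j/(-1/3)): its argument vanishes at j = -1/3, a square-root branch point, modulus 1/3.
The radius of convergence is the smallest modulus among the singular points: 1/3.
The branch term is analytic at -3 and contributes nothing to the residue; only the rational part matters.
At the order-3 pole -3 set g(j) = (j - (-3))^3*(rational part) = 11*j/17 + 1/7.
Order-3 pole: residue = g''(a)/2; g''(-3) = 0, so the residue is 0.
List the singular points by increasing real part (a conjugate pair: the negative imaginary part first).

Radius of convergence at 0: 1/3.
At -3: a pole of order 3; residue 0.
At -1/3: an algebraic (square-root) branch point.


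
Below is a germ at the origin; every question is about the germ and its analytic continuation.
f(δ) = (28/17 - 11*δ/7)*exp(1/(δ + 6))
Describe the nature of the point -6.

The point is an essential singularity.

The exponent 1/(δ - (-6)) has a pole at -6, so exp(1/(δ - (-6))) takes every nonzero value near it: an essential singularity (not a pole of any order).


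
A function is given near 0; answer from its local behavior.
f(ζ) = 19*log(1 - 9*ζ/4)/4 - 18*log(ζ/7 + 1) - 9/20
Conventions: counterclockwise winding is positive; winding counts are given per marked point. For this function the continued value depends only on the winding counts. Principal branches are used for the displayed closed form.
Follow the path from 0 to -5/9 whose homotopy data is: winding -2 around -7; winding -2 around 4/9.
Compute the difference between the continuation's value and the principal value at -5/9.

The rational part is single-valued and drops out of the difference; each branch term changes only by its own monodromy.
(-18)*log(1 - ζ/(-7)): each positive loop around -7 adds 2*pi*i to the log, so winding -2 contributes (-18)*(-2)*2*pi*i = (72)*pi*i.
(19/4)*log(1 - ζ/(4/9)): each positive loop around 4/9 adds 2*pi*i to the log, so winding -2 contributes (19/4)*(-2)*2*pi*i = -(19)*pi*i.
Summing the contributions at ζ = -5/9 gives (53)*pi*i.

Continued minus principal equals (53)*pi*i.


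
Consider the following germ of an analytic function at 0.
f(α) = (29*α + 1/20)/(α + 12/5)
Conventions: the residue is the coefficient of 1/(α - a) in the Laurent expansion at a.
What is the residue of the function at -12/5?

At the order-1 pole -12/5 set g(α) = (α - (-12/5))*f(α) = 29*α + 1/20.
Simple pole: residue = g(a) at a = -12/5, which is -1391/20.

The residue is -1391/20.


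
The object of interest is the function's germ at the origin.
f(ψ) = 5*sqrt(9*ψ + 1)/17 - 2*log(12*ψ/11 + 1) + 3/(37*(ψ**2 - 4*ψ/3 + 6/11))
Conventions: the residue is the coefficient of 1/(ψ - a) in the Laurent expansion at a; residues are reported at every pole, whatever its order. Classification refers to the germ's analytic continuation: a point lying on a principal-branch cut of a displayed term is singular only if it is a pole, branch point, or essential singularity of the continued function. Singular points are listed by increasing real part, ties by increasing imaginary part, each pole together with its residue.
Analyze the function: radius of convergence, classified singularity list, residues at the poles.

Radius of convergence at 0: 1/9.
At -11/12: a logarithmic branch point.
At -1/9: an algebraic (square-root) branch point.
At (2/3) - ((1/33)*sqrt(110))*i: a pole of order 1; residue ((9/740)*sqrt(110))*i.
At (2/3) + ((1/33)*sqrt(110))*i: a pole of order 1; residue -((9/740)*sqrt(110))*i.

Denominator factor (ψ**2 - 4*ψ/3 + 6/11): discriminant -40/99, complex-conjugate roots (2/3) + ((1/33)*sqrt(110))*i and (2/3) - ((1/33)*sqrt(110))*i; poles of order 1, moduli (1/11)*sqrt(66) and (1/11)*sqrt(66).
Branch term (5/17)*sqrt(1 - ψ/(-1/9)): its argument vanishes at ψ = -1/9, a square-root branch point, modulus 1/9.
Branch term (-2)*log(1 - ψ/(-11/12)): its argument vanishes at ψ = -11/12, a logarithmic branch point, modulus 11/12.
The radius of convergence is the smallest modulus among the singular points: 1/9.
The branch terms are analytic at (2/3) - ((1/33)*sqrt(110))*i and contribute nothing to the residue; only the rational part matters.
The factor ψ**2 - 4*ψ/3 + 6/11 splits as (ψ - a)(ψ - a') with a = (2/3) - ((1/33)*sqrt(110))*i, a' = (2/3) + ((1/33)*sqrt(110))*i. At the order-1 pole a set g(ψ) = (ψ - a)*(rational part) = [3/37] / (ψ - a').
Simple pole: residue = g(a) at a = (2/3) - ((1/33)*sqrt(110))*i, which is ((9/740)*sqrt(110))*i.
The branch terms are analytic at (2/3) + ((1/33)*sqrt(110))*i and contribute nothing to the residue; only the rational part matters.
The factor ψ**2 - 4*ψ/3 + 6/11 splits as (ψ - a)(ψ - a') with a = (2/3) + ((1/33)*sqrt(110))*i, a' = (2/3) - ((1/33)*sqrt(110))*i. At the order-1 pole a set g(ψ) = (ψ - a)*(rational part) = [3/37] / (ψ - a').
Simple pole: residue = g(a) at a = (2/3) + ((1/33)*sqrt(110))*i, which is -((9/740)*sqrt(110))*i.
List the singular points by increasing real part (a conjugate pair: the negative imaginary part first).


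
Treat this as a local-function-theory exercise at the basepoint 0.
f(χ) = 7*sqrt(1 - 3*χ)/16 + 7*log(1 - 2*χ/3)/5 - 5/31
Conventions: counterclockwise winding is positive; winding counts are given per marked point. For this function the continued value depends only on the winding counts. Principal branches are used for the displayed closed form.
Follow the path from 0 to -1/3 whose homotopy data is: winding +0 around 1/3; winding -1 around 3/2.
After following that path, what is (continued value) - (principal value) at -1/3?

The rational part is single-valued and drops out of the difference; each branch term changes only by its own monodromy.
(7/5)*log(1 - χ/(3/2)): each positive loop around 3/2 adds 2*pi*i to the log, so winding -1 contributes (7/5)*(-1)*2*pi*i = -(14/5)*pi*i.
(7/16)*sqrt(1 - χ/(1/3)): winding +0 is even, the square root returns to the same sheet, contribution 0.
Summing the contributions at χ = -1/3 gives -(14/5)*pi*i.

Continued minus principal equals -(14/5)*pi*i.


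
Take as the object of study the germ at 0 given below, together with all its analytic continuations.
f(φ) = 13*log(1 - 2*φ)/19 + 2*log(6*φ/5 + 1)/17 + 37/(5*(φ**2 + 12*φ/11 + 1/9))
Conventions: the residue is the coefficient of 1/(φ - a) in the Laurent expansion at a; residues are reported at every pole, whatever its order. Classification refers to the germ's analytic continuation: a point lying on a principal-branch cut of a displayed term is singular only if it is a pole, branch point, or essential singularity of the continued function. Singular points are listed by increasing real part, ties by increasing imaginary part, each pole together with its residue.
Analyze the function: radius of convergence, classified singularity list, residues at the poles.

Denominator factor (φ**2 + 12*φ/11 + 1/9): discriminant 812/1089, real irrational roots -6/11 + (1/33)*sqrt(203) and -6/11 - (1/33)*sqrt(203); poles of order 1, moduli 6/11 - (1/33)*sqrt(203) and 6/11 + (1/33)*sqrt(203).
Branch term (13/19)*log(1 - φ/(1/2)): its argument vanishes at φ = 1/2, a logarithmic branch point, modulus 1/2.
Branch term (2/17)*log(1 - φ/(-5/6)): its argument vanishes at φ = -5/6, a logarithmic branch point, modulus 5/6.
The radius of convergence is the smallest modulus among the singular points: 6/11 - (1/33)*sqrt(203).
The branch terms are analytic at -6/11 - (1/33)*sqrt(203) and contribute nothing to the residue; only the rational part matters.
The factor φ**2 + 12*φ/11 + 1/9 splits as (φ - a)(φ - a') with a = -6/11 - (1/33)*sqrt(203), a' = -6/11 + (1/33)*sqrt(203). At the order-1 pole a set g(φ) = (φ - a)*(rational part) = [37/5] / (φ - a').
Simple pole: residue = g(a) at a = -6/11 - (1/33)*sqrt(203), which is -(1221/2030)*sqrt(203).
The branch terms are analytic at -6/11 + (1/33)*sqrt(203) and contribute nothing to the residue; only the rational part matters.
The factor φ**2 + 12*φ/11 + 1/9 splits as (φ - a)(φ - a') with a = -6/11 + (1/33)*sqrt(203), a' = -6/11 - (1/33)*sqrt(203). At the order-1 pole a set g(φ) = (φ - a)*(rational part) = [37/5] / (φ - a').
Simple pole: residue = g(a) at a = -6/11 + (1/33)*sqrt(203), which is (1221/2030)*sqrt(203).
List the singular points by increasing real part (a conjugate pair: the negative imaginary part first).

Radius of convergence at 0: 6/11 - (1/33)*sqrt(203).
At -6/11 - (1/33)*sqrt(203): a pole of order 1; residue -(1221/2030)*sqrt(203).
At -5/6: a logarithmic branch point.
At -6/11 + (1/33)*sqrt(203): a pole of order 1; residue (1221/2030)*sqrt(203).
At 1/2: a logarithmic branch point.


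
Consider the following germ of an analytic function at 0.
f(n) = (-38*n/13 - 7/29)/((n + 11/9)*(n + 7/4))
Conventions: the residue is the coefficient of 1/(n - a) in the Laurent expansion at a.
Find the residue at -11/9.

At the order-1 pole -11/9 set g(n) = (n - (-11/9))*f(n) = (-38*n/13 - 7/29)/(n + 7/4).
Simple pole: residue = g(a) at a = -11/9, which is 45212/7163.

The residue is 45212/7163.


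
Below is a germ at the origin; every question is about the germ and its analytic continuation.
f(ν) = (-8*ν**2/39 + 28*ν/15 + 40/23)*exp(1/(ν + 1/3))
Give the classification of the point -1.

There is no denominator, hence no pole anywhere.
The essential point of exp(1/(ν - (-1/3))) is -1/3, not -1.
So the germ continues analytically to -1.

The point is a regular point.


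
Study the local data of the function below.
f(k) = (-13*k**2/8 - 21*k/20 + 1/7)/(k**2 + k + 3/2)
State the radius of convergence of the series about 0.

Denominator factor (k**2 + k + 3/2): discriminant -5, complex-conjugate roots (-1/2) + ((1/2)*sqrt(5))*i and (-1/2) - ((1/2)*sqrt(5))*i; poles of order 1, moduli (1/2)*sqrt(6) and (1/2)*sqrt(6).
The radius of convergence is the smallest modulus among the singular points: (1/2)*sqrt(6).

The radius of convergence is (1/2)*sqrt(6).


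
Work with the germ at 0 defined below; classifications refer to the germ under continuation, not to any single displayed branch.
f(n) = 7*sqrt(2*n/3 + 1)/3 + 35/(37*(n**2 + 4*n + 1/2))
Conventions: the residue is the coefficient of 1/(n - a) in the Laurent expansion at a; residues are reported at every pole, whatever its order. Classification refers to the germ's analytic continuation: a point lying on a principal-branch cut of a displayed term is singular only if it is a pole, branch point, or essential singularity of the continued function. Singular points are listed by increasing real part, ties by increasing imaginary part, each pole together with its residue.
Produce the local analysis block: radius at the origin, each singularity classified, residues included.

Denominator factor (n**2 + 4*n + 1/2): discriminant 14, real irrational roots -2 + (1/2)*sqrt(14) and -2 - (1/2)*sqrt(14); poles of order 1, moduli 2 - (1/2)*sqrt(14) and 2 + (1/2)*sqrt(14).
Branch term (7/3)*sqrt(1 - n/(-3/2)): its argument vanishes at n = -3/2, a square-root branch point, modulus 3/2.
The radius of convergence is the smallest modulus among the singular points: 2 - (1/2)*sqrt(14).
The branch term is analytic at -2 - (1/2)*sqrt(14) and contributes nothing to the residue; only the rational part matters.
The factor n**2 + 4*n + 1/2 splits as (n - a)(n - a') with a = -2 - (1/2)*sqrt(14), a' = -2 + (1/2)*sqrt(14). At the order-1 pole a set g(n) = (n - a)*(rational part) = [35/37] / (n - a').
Simple pole: residue = g(a) at a = -2 - (1/2)*sqrt(14), which is -(5/74)*sqrt(14).
The branch term is analytic at -2 + (1/2)*sqrt(14) and contributes nothing to the residue; only the rational part matters.
The factor n**2 + 4*n + 1/2 splits as (n - a)(n - a') with a = -2 + (1/2)*sqrt(14), a' = -2 - (1/2)*sqrt(14). At the order-1 pole a set g(n) = (n - a)*(rational part) = [35/37] / (n - a').
Simple pole: residue = g(a) at a = -2 + (1/2)*sqrt(14), which is (5/74)*sqrt(14).
List the singular points by increasing real part (a conjugate pair: the negative imaginary part first).

Radius of convergence at 0: 2 - (1/2)*sqrt(14).
At -2 - (1/2)*sqrt(14): a pole of order 1; residue -(5/74)*sqrt(14).
At -3/2: an algebraic (square-root) branch point.
At -2 + (1/2)*sqrt(14): a pole of order 1; residue (5/74)*sqrt(14).


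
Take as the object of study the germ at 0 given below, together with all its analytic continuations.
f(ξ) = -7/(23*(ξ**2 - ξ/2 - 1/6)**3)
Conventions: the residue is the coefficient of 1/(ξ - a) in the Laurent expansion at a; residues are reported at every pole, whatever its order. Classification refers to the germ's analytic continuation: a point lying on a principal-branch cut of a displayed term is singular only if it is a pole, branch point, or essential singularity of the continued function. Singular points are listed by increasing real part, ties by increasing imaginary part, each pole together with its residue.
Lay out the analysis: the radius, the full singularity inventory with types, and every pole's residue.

Radius of convergence at 0: -1/4 + (1/12)*sqrt(33).
At 1/4 - (1/12)*sqrt(33): a pole of order 3; residue (12096/30613)*sqrt(33).
At 1/4 + (1/12)*sqrt(33): a pole of order 3; residue -(12096/30613)*sqrt(33).

Denominator factor (ξ**2 - ξ/2 - 1/6)^3: discriminant 11/12, real irrational roots 1/4 + (1/12)*sqrt(33) and 1/4 - (1/12)*sqrt(33); poles of order 3, moduli 1/4 + (1/12)*sqrt(33) and -1/4 + (1/12)*sqrt(33).
The radius of convergence is the smallest modulus among the singular points: -1/4 + (1/12)*sqrt(33).
The factor ξ**2 - ξ/2 - 1/6 splits as (ξ - a)(ξ - a') with a = 1/4 - (1/12)*sqrt(33), a' = 1/4 + (1/12)*sqrt(33). At the order-3 pole a set g(ξ) = (ξ - a)^3*f(ξ) = [-7/23] / (ξ - a')^3.
Order-3 pole: residue = g''(a)/2; g''(1/4 - (1/12)*sqrt(33)) = (24192/30613)*sqrt(33), so the residue is (12096/30613)*sqrt(33).
The factor ξ**2 - ξ/2 - 1/6 splits as (ξ - a)(ξ - a') with a = 1/4 + (1/12)*sqrt(33), a' = 1/4 - (1/12)*sqrt(33). At the order-3 pole a set g(ξ) = (ξ - a)^3*f(ξ) = [-7/23] / (ξ - a')^3.
Order-3 pole: residue = g''(a)/2; g''(1/4 + (1/12)*sqrt(33)) = -(24192/30613)*sqrt(33), so the residue is -(12096/30613)*sqrt(33).
List the singular points by increasing real part (a conjugate pair: the negative imaginary part first).


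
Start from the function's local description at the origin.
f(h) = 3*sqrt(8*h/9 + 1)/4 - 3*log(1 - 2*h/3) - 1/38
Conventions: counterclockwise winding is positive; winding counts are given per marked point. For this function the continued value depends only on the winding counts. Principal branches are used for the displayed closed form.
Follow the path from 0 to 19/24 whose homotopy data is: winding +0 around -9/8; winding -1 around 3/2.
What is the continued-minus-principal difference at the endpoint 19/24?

Continued minus principal equals (6)*pi*i.

The rational part is single-valued and drops out of the difference; each branch term changes only by its own monodromy.
(3/4)*sqrt(1 - h/(-9/8)): winding +0 is even, the square root returns to the same sheet, contribution 0.
(-3)*log(1 - h/(3/2)): each positive loop around 3/2 adds 2*pi*i to the log, so winding -1 contributes (-3)*(-1)*2*pi*i = (6)*pi*i.
Summing the contributions at h = 19/24 gives (6)*pi*i.


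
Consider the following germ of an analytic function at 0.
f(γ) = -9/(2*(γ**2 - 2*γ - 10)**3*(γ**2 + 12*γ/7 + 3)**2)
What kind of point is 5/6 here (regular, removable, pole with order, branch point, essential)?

Denominator factors: γ**2 + 12*γ/7 + 3 = 1291/252 at γ = 5/6; γ**2 - 2*γ - 10 = -395/36 at γ = 5/6 — none vanishes.
So the germ continues analytically to 5/6.

The point is a regular point.


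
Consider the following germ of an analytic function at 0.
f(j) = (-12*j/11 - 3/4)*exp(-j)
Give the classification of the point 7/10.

There is no denominator, hence no pole anywhere.
The factor exp(-j) is entire.
So the germ continues analytically to 7/10.

The point is a regular point.


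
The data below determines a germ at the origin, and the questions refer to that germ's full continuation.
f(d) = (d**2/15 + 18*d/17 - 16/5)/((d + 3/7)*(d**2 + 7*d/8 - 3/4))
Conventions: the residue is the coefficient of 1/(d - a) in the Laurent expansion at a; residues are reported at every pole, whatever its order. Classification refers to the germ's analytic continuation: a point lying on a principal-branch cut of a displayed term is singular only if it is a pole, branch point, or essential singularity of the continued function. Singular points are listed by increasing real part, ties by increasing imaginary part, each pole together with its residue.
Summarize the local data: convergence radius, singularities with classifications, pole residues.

Radius of convergence at 0: 3/7.
At -7/16 - (1/16)*sqrt(241): a pole of order 1; residue -23849/12546 - (485051/15117930)*sqrt(241).
At -3/7: a pole of order 1; residue 121336/31365.
At -7/16 + (1/16)*sqrt(241): a pole of order 1; residue -23849/12546 + (485051/15117930)*sqrt(241).


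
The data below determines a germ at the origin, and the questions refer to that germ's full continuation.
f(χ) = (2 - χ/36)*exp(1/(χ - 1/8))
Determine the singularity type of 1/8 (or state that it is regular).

The exponent 1/(χ - (1/8)) has a pole at 1/8, so exp(1/(χ - (1/8))) takes every nonzero value near it: an essential singularity (not a pole of any order).

The point is an essential singularity.


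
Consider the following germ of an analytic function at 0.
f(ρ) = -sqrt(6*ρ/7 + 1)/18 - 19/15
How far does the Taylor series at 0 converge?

Branch term (-1/18)*sqrt(1 - ρ/(-7/6)): its argument vanishes at ρ = -7/6, a square-root branch point, modulus 7/6.
The radius of convergence is the smallest modulus among the singular points: 7/6.

The radius of convergence is 7/6.


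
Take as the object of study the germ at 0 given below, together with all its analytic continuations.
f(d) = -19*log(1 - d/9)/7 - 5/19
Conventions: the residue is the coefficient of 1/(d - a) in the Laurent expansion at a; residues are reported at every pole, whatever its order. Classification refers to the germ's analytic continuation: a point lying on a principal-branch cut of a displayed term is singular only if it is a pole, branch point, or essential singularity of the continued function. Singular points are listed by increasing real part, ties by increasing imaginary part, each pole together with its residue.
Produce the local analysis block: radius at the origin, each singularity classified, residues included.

Radius of convergence at 0: 9.
At 9: a logarithmic branch point.

Branch term (-19/7)*log(1 - d/(9)): its argument vanishes at d = 9, a logarithmic branch point, modulus 9.
The radius of convergence is the smallest modulus among the singular points: 9.


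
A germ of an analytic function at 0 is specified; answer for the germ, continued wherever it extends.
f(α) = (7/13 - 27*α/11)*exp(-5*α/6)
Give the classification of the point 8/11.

There is no denominator, hence no pole anywhere.
The factor exp(-5*α/6) is entire.
So the germ continues analytically to 8/11.

The point is a regular point.


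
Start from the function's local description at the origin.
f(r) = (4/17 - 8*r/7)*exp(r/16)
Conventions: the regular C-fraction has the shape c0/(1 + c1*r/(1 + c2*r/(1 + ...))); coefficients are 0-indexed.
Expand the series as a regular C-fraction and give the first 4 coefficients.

The regular C-fraction coefficients are [4/17, 537/112, -584305/120288, 4107677/10040697120].

Taylor coefficients (expand at 0): a_0 = 4/17, a_1 = -537/476, a_2 = -1081/15232, a_3 = -1625/731136.
c0 = a_0 = 4/17. Peel one level at a time: if S = 1 + c*r/S' with S'(0) = 1, then c is the r-coefficient of S and S' = c*r/(S - 1).
S_1 = c0/f = 1 + (537/112)*r + (584305/25088)*r^2 + ...; c1 = 537/112.
S_2 = c1*r/(S_1 - 1) = 1 + (-584305/120288)*r + (586811/295289856)*r^2 + ...; c2 = -584305/120288.
S_3 = c2*r/(S_2 - 1) = 1 + (4107677/10040697120)*r + ...; c3 = 4107677/10040697120.


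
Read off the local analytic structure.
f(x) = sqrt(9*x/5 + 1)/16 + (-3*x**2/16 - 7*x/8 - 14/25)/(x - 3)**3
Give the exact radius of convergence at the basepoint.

The radius of convergence is 5/9.

Denominator factor (x - 3)^3: pole of order 3 at 3, modulus 3.
Branch term (1/16)*sqrt(1 - x/(-5/9)): its argument vanishes at x = -5/9, a square-root branch point, modulus 5/9.
The radius of convergence is the smallest modulus among the singular points: 5/9.


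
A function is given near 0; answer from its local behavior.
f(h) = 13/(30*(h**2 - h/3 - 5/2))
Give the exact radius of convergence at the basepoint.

Denominator factor (h**2 - h/3 - 5/2): discriminant 91/9, real irrational roots 1/6 + (1/6)*sqrt(91) and 1/6 - (1/6)*sqrt(91); poles of order 1, moduli 1/6 + (1/6)*sqrt(91) and -1/6 + (1/6)*sqrt(91).
The radius of convergence is the smallest modulus among the singular points: -1/6 + (1/6)*sqrt(91).

The radius of convergence is -1/6 + (1/6)*sqrt(91).


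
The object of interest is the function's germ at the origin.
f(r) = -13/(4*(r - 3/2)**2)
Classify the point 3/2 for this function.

The denominator factor r - 3/2 vanishes at 3/2 and appears to the power 2; the numerator there equals -13/4, nonzero, and no other factor vanishes.
Hence a pole whose order is the multiplicity, 2.

The point is a pole of order 2.


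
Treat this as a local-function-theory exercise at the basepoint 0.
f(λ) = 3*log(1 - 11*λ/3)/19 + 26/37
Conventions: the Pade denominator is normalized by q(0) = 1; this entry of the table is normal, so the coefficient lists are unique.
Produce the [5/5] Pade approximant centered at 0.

Taylor coefficients needed (expand at 0): a_0 = 26/37, a_1 = -11/19, a_2 = -121/114, a_3 = -1331/513, a_4 = -14641/2052, a_5 = -161051/7695, a_6 = -1771561/27702, a_7 = -19487171/96957, a_8 = -214358881/332424, a_9 = -2357947691/1121931, a_10 = -25937424601/3739770.
Write the denominator as Q(λ) = 1 + q1*λ + q2*λ^2 + q3*λ^3 + q4*λ^4 + q5*λ^5. Requiring Q*f - P = O(λ^11) with deg P <= 5 kills the coefficients of λ^6..λ^10 in Q*f:
  λ^6: a_6 + q1*a_5 + q2*a_4 + q3*a_3 + q4*a_2 + q5*a_1 = 0, i.e. -1771561/27702 + (-161051/7695)*q1 + (-14641/2052)*q2 + (-1331/513)*q3 + (-121/114)*q4 + (-11/19)*q5 = 0.
  λ^7: a_7 + q1*a_6 + q2*a_5 + q3*a_4 + q4*a_3 + q5*a_2 = 0, i.e. -19487171/96957 + (-1771561/27702)*q1 + (-161051/7695)*q2 + (-14641/2052)*q3 + (-1331/513)*q4 + (-121/114)*q5 = 0.
  λ^8: a_8 + q1*a_7 + q2*a_6 + q3*a_5 + q4*a_4 + q5*a_3 = 0, i.e. -214358881/332424 + (-19487171/96957)*q1 + (-1771561/27702)*q2 + (-161051/7695)*q3 + (-14641/2052)*q4 + (-1331/513)*q5 = 0.
  λ^9: a_9 + q1*a_8 + q2*a_7 + q3*a_6 + q4*a_5 + q5*a_4 = 0, i.e. -2357947691/1121931 + (-214358881/332424)*q1 + (-19487171/96957)*q2 + (-1771561/27702)*q3 + (-161051/7695)*q4 + (-14641/2052)*q5 = 0.
  λ^10: a_10 + q1*a_9 + q2*a_8 + q3*a_7 + q4*a_6 + q5*a_5 = 0, i.e. -25937424601/3739770 + (-2357947691/1121931)*q1 + (-214358881/332424)*q2 + (-19487171/96957)*q3 + (-1771561/27702)*q4 + (-161051/7695)*q5 = 0.
Solving this linear system: q1 = -55/6, q2 = 2420/81, q3 = -6655/162, q4 = 73205/3402, q5 = -161051/61236.
The numerator is Q*f truncated at degree 5: P0 = a_0 = 26/37; P1 = a_1 + q1*a_0 = -14806/2109; P2 = a_2 + q1*a_1 + q2*a_0 = 1437238/56943; P3 = a_3 + q1*a_2 + q2*a_1 + q3*a_0 = -8889749/227772; P4 = a_4 + q1*a_3 + q2*a_2 + q3*a_1 + q4*a_0 = 114038749/4783212; P5 = a_5 + q1*a_4 + q2*a_3 + q3*a_2 + q4*a_1 + q5*a_0 = -1611959459/430489080.

The Pade approximant has numerator coefficients [26/37, -14806/2109, 1437238/56943, -8889749/227772, 114038749/4783212, -1611959459/430489080]; denominator coefficients [1, -55/6, 2420/81, -6655/162, 73205/3402, -161051/61236].


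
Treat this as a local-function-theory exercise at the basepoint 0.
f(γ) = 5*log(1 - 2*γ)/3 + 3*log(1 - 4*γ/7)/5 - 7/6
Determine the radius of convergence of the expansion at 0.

The radius of convergence is 1/2.

Branch term (3/5)*log(1 - γ/(7/4)): its argument vanishes at γ = 7/4, a logarithmic branch point, modulus 7/4.
Branch term (5/3)*log(1 - γ/(1/2)): its argument vanishes at γ = 1/2, a logarithmic branch point, modulus 1/2.
The radius of convergence is the smallest modulus among the singular points: 1/2.


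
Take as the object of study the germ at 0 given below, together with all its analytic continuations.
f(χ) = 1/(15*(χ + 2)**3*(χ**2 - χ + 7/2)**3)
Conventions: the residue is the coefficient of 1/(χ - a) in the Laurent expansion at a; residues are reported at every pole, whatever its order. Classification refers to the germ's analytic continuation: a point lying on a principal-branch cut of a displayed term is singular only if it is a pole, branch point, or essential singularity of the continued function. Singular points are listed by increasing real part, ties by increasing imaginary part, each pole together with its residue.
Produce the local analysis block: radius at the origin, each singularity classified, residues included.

Radius of convergence at 0: (1/2)*sqrt(14).
At -2: a pole of order 3; residue 1296/12380495.
At (1/2) - ((1/2)*sqrt(13))*i: a pole of order 3; residue (-648/12380495) + ((71740/5439989503)*sqrt(13))*i.
At (1/2) + ((1/2)*sqrt(13))*i: a pole of order 3; residue (-648/12380495) - ((71740/5439989503)*sqrt(13))*i.


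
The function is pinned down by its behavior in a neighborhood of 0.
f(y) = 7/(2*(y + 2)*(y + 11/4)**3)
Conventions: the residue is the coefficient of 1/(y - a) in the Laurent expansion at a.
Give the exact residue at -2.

The residue is 224/27.

At the order-1 pole -2 set g(y) = (y - (-2))*f(y) = 7/(2*(y + 11/4)**3).
Simple pole: residue = g(a) at a = -2, which is 224/27.


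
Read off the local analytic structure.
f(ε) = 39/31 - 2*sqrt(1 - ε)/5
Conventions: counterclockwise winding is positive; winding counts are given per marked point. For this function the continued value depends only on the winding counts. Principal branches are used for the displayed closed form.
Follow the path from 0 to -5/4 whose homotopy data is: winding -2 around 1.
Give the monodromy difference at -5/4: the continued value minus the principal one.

The rational part is single-valued and drops out of the difference; each branch term changes only by its own monodromy.
(-2/5)*sqrt(1 - ε/(1)): winding -2 is even, the square root returns to the same sheet, contribution 0.
Summing the contributions at ε = -5/4 gives 0.

Continued minus principal equals 0.


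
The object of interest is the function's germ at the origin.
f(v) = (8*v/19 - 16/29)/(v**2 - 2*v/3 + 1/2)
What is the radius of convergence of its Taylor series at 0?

Denominator factor (v**2 - 2*v/3 + 1/2): discriminant -14/9, complex-conjugate roots (1/3) + ((1/6)*sqrt(14))*i and (1/3) - ((1/6)*sqrt(14))*i; poles of order 1, moduli (1/2)*sqrt(2) and (1/2)*sqrt(2).
The radius of convergence is the smallest modulus among the singular points: (1/2)*sqrt(2).

The radius of convergence is (1/2)*sqrt(2).


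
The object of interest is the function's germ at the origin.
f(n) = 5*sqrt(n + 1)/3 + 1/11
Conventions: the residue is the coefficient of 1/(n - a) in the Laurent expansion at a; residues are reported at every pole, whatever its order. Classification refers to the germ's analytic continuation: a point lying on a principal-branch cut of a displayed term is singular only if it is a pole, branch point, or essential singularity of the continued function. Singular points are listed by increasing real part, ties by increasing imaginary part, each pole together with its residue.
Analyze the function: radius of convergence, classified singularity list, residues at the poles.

Branch term (5/3)*sqrt(1 - n/(-1)): its argument vanishes at n = -1, a square-root branch point, modulus 1.
The radius of convergence is the smallest modulus among the singular points: 1.

Radius of convergence at 0: 1.
At -1: an algebraic (square-root) branch point.


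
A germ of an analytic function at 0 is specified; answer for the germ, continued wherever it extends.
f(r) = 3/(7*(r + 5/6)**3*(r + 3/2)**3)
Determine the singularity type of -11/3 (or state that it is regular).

The point is a regular point.

Denominator factors: r + 5/6 = -17/6 at r = -11/3; r + 3/2 = -13/6 at r = -11/3 — none vanishes.
So the germ continues analytically to -11/3.


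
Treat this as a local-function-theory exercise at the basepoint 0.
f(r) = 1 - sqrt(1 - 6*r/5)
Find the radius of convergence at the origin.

Branch term (-1)*sqrt(1 - r/(5/6)): its argument vanishes at r = 5/6, a square-root branch point, modulus 5/6.
The radius of convergence is the smallest modulus among the singular points: 5/6.

The radius of convergence is 5/6.


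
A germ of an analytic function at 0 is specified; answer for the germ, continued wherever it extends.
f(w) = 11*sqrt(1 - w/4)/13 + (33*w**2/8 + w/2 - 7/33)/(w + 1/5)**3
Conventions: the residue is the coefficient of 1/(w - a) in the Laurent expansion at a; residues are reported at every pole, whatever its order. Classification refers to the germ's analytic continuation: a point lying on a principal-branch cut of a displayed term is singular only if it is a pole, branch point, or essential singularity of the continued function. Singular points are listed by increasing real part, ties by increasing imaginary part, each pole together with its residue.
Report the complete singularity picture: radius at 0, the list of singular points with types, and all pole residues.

Denominator factor (w + 1/5)^3: pole of order 3 at -1/5, modulus 1/5.
Branch term (11/13)*sqrt(1 - w/(4)): its argument vanishes at w = 4, a square-root branch point, modulus 4.
The radius of convergence is the smallest modulus among the singular points: 1/5.
The branch term is analytic at -1/5 and contributes nothing to the residue; only the rational part matters.
At the order-3 pole -1/5 set g(w) = (w - (-1/5))^3*(rational part) = 33*w**2/8 + w/2 - 7/33.
Order-3 pole: residue = g''(a)/2; g''(-1/5) = 33/4, so the residue is 33/8.
List the singular points by increasing real part (a conjugate pair: the negative imaginary part first).

Radius of convergence at 0: 1/5.
At -1/5: a pole of order 3; residue 33/8.
At 4: an algebraic (square-root) branch point.
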